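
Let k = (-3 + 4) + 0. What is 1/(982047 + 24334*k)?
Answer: 1/1006381 ≈ 9.9366e-7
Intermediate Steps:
k = 1 (k = 1 + 0 = 1)
1/(982047 + 24334*k) = 1/(982047 + 24334*1) = 1/(982047 + 24334) = 1/1006381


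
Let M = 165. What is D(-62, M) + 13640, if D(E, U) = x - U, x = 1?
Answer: 13476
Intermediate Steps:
D(E, U) = 1 - U
D(-62, M) + 13640 = (1 - 1*165) + 13640 = (1 - 165) + 13640 = -164 + 13640 = 13476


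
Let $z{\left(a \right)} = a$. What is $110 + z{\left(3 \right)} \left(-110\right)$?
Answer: $-220$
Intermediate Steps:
$110 + z{\left(3 \right)} \left(-110\right) = 110 + 3 \left(-110\right) = 110 - 330 = -220$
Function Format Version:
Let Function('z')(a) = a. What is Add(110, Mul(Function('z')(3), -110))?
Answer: -220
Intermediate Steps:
Add(110, Mul(Function('z')(3), -110)) = Add(110, Mul(3, -110)) = Add(110, -330) = -220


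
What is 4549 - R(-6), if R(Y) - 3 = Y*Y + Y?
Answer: 4516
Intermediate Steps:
R(Y) = 3 + Y + Y**2 (R(Y) = 3 + (Y*Y + Y) = 3 + (Y**2 + Y) = 3 + (Y + Y**2) = 3 + Y + Y**2)
4549 - R(-6) = 4549 - (3 - 6 + (-6)**2) = 4549 - (3 - 6 + 36) = 4549 - 1*33 = 4549 - 33 = 4516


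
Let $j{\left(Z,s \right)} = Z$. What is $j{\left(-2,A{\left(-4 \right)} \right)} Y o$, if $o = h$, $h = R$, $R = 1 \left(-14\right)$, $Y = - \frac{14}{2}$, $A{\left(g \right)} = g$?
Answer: $-196$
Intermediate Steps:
$Y = -7$ ($Y = \left(-14\right) \frac{1}{2} = -7$)
$R = -14$
$h = -14$
$o = -14$
$j{\left(-2,A{\left(-4 \right)} \right)} Y o = \left(-2\right) \left(-7\right) \left(-14\right) = 14 \left(-14\right) = -196$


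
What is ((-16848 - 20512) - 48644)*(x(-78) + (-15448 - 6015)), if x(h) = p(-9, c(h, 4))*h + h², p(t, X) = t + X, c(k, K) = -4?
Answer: 1235447460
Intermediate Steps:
p(t, X) = X + t
x(h) = h² - 13*h (x(h) = (-4 - 9)*h + h² = -13*h + h² = h² - 13*h)
((-16848 - 20512) - 48644)*(x(-78) + (-15448 - 6015)) = ((-16848 - 20512) - 48644)*(-78*(-13 - 78) + (-15448 - 6015)) = (-37360 - 48644)*(-78*(-91) - 21463) = -86004*(7098 - 21463) = -86004*(-14365) = 1235447460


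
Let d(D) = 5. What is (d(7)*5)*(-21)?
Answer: -525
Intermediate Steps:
(d(7)*5)*(-21) = (5*5)*(-21) = 25*(-21) = -525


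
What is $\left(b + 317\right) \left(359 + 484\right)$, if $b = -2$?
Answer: $265545$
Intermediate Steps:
$\left(b + 317\right) \left(359 + 484\right) = \left(-2 + 317\right) \left(359 + 484\right) = 315 \cdot 843 = 265545$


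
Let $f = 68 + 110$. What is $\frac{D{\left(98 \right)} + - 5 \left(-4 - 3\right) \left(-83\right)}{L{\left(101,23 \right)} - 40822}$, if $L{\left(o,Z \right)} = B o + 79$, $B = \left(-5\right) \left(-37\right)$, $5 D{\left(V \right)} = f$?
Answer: $\frac{14347}{110290} \approx 0.13008$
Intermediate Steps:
$f = 178$
$D{\left(V \right)} = \frac{178}{5}$ ($D{\left(V \right)} = \frac{1}{5} \cdot 178 = \frac{178}{5}$)
$B = 185$
$L{\left(o,Z \right)} = 79 + 185 o$ ($L{\left(o,Z \right)} = 185 o + 79 = 79 + 185 o$)
$\frac{D{\left(98 \right)} + - 5 \left(-4 - 3\right) \left(-83\right)}{L{\left(101,23 \right)} - 40822} = \frac{\frac{178}{5} + - 5 \left(-4 - 3\right) \left(-83\right)}{\left(79 + 185 \cdot 101\right) - 40822} = \frac{\frac{178}{5} + \left(-5\right) \left(-7\right) \left(-83\right)}{\left(79 + 18685\right) - 40822} = \frac{\frac{178}{5} + 35 \left(-83\right)}{18764 - 40822} = \frac{\frac{178}{5} - 2905}{-22058} = \left(- \frac{14347}{5}\right) \left(- \frac{1}{22058}\right) = \frac{14347}{110290}$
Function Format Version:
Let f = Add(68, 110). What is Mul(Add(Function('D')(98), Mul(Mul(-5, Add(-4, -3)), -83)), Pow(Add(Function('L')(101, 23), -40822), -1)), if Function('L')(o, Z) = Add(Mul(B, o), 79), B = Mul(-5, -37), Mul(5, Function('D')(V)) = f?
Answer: Rational(14347, 110290) ≈ 0.13008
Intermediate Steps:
f = 178
Function('D')(V) = Rational(178, 5) (Function('D')(V) = Mul(Rational(1, 5), 178) = Rational(178, 5))
B = 185
Function('L')(o, Z) = Add(79, Mul(185, o)) (Function('L')(o, Z) = Add(Mul(185, o), 79) = Add(79, Mul(185, o)))
Mul(Add(Function('D')(98), Mul(Mul(-5, Add(-4, -3)), -83)), Pow(Add(Function('L')(101, 23), -40822), -1)) = Mul(Add(Rational(178, 5), Mul(Mul(-5, Add(-4, -3)), -83)), Pow(Add(Add(79, Mul(185, 101)), -40822), -1)) = Mul(Add(Rational(178, 5), Mul(Mul(-5, -7), -83)), Pow(Add(Add(79, 18685), -40822), -1)) = Mul(Add(Rational(178, 5), Mul(35, -83)), Pow(Add(18764, -40822), -1)) = Mul(Add(Rational(178, 5), -2905), Pow(-22058, -1)) = Mul(Rational(-14347, 5), Rational(-1, 22058)) = Rational(14347, 110290)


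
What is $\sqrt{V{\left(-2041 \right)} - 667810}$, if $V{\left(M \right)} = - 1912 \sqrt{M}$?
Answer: $\sqrt{-667810 - 1912 i \sqrt{2041}} \approx 52.741 - 818.9 i$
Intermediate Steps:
$\sqrt{V{\left(-2041 \right)} - 667810} = \sqrt{- 1912 \sqrt{-2041} - 667810} = \sqrt{- 1912 i \sqrt{2041} - 667810} = \sqrt{-667810 - 1912 i \sqrt{2041}}$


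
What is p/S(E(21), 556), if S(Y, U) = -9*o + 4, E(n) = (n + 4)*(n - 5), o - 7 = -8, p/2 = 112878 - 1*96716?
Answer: 32324/13 ≈ 2486.5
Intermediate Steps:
p = 32324 (p = 2*(112878 - 1*96716) = 2*(112878 - 96716) = 2*16162 = 32324)
o = -1 (o = 7 - 8 = -1)
E(n) = (-5 + n)*(4 + n) (E(n) = (4 + n)*(-5 + n) = (-5 + n)*(4 + n))
S(Y, U) = 13 (S(Y, U) = -9*(-1) + 4 = 9 + 4 = 13)
p/S(E(21), 556) = 32324/13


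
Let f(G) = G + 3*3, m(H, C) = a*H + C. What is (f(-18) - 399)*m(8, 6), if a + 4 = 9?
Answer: -18768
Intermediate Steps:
a = 5 (a = -4 + 9 = 5)
m(H, C) = C + 5*H (m(H, C) = 5*H + C = C + 5*H)
f(G) = 9 + G (f(G) = G + 9 = 9 + G)
(f(-18) - 399)*m(8, 6) = ((9 - 18) - 399)*(6 + 5*8) = (-9 - 399)*(6 + 40) = -408*46 = -18768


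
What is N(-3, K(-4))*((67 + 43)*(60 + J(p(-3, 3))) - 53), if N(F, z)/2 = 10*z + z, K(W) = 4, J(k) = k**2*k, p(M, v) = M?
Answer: 314776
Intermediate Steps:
J(k) = k**3
N(F, z) = 22*z (N(F, z) = 2*(10*z + z) = 2*(11*z) = 22*z)
N(-3, K(-4))*((67 + 43)*(60 + J(p(-3, 3))) - 53) = (22*4)*((67 + 43)*(60 + (-3)**3) - 53) = 88*(110*(60 - 27) - 53) = 88*(110*33 - 53) = 88*(3630 - 53) = 88*3577 = 314776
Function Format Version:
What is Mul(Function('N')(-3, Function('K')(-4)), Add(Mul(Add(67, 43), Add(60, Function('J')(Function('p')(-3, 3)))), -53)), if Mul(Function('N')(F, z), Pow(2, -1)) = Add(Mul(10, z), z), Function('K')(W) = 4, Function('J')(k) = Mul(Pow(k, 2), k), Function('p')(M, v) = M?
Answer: 314776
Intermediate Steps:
Function('J')(k) = Pow(k, 3)
Function('N')(F, z) = Mul(22, z) (Function('N')(F, z) = Mul(2, Add(Mul(10, z), z)) = Mul(2, Mul(11, z)) = Mul(22, z))
Mul(Function('N')(-3, Function('K')(-4)), Add(Mul(Add(67, 43), Add(60, Function('J')(Function('p')(-3, 3)))), -53)) = Mul(Mul(22, 4), Add(Mul(Add(67, 43), Add(60, Pow(-3, 3))), -53)) = Mul(88, Add(Mul(110, Add(60, -27)), -53)) = Mul(88, Add(Mul(110, 33), -53)) = Mul(88, Add(3630, -53)) = Mul(88, 3577) = 314776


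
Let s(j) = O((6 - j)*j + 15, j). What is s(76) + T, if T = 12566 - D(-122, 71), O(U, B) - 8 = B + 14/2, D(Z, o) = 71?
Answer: 12586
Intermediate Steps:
O(U, B) = 15 + B (O(U, B) = 8 + (B + 14/2) = 8 + (B + 14*(½)) = 8 + (B + 7) = 8 + (7 + B) = 15 + B)
s(j) = 15 + j
T = 12495 (T = 12566 - 1*71 = 12566 - 71 = 12495)
s(76) + T = (15 + 76) + 12495 = 91 + 12495 = 12586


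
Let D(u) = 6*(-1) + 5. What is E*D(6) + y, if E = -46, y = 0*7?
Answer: 46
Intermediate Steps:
y = 0
D(u) = -1 (D(u) = -6 + 5 = -1)
E*D(6) + y = -46*(-1) + 0 = 46 + 0 = 46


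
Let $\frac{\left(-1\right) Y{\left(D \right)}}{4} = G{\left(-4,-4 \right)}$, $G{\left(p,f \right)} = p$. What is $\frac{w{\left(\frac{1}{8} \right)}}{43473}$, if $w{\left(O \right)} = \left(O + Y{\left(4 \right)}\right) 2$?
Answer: $\frac{1}{1348} \approx 0.00074184$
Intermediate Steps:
$Y{\left(D \right)} = 16$ ($Y{\left(D \right)} = \left(-4\right) \left(-4\right) = 16$)
$w{\left(O \right)} = 32 + 2 O$ ($w{\left(O \right)} = \left(O + 16\right) 2 = \left(16 + O\right) 2 = 32 + 2 O$)
$\frac{w{\left(\frac{1}{8} \right)}}{43473} = \frac{32 + \frac{2}{8}}{43473} = \left(32 + 2 \cdot \frac{1}{8}\right) \frac{1}{43473} = \left(32 + \frac{1}{4}\right) \frac{1}{43473} = \frac{129}{4} \cdot \frac{1}{43473} = \frac{1}{1348}$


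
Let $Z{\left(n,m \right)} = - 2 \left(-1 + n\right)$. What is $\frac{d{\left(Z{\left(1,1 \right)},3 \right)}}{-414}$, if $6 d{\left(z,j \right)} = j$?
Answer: $- \frac{1}{828} \approx -0.0012077$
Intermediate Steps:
$Z{\left(n,m \right)} = 2 - 2 n$
$d{\left(z,j \right)} = \frac{j}{6}$
$\frac{d{\left(Z{\left(1,1 \right)},3 \right)}}{-414} = \frac{\frac{1}{6} \cdot 3}{-414} = \frac{1}{2} \left(- \frac{1}{414}\right) = - \frac{1}{828}$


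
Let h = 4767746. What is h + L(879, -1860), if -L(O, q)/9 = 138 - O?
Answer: 4774415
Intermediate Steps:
L(O, q) = -1242 + 9*O (L(O, q) = -9*(138 - O) = -1242 + 9*O)
h + L(879, -1860) = 4767746 + (-1242 + 9*879) = 4767746 + (-1242 + 7911) = 4767746 + 6669 = 4774415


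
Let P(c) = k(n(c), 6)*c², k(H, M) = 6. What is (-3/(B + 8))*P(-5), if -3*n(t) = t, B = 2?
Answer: -45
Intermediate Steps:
n(t) = -t/3
P(c) = 6*c²
(-3/(B + 8))*P(-5) = (-3/(2 + 8))*(6*(-5)²) = (-3/10)*(6*25) = -3*⅒*150 = -3/10*150 = -45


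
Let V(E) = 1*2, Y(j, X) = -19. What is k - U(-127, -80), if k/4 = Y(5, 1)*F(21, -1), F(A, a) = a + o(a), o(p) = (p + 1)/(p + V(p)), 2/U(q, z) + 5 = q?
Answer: 5017/66 ≈ 76.015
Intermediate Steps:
U(q, z) = 2/(-5 + q)
V(E) = 2
o(p) = (1 + p)/(2 + p) (o(p) = (p + 1)/(p + 2) = (1 + p)/(2 + p))
F(A, a) = a + (1 + a)/(2 + a)
k = 76 (k = 4*(-19*(1 - 1 - (2 - 1))/(2 - 1)) = 4*(-19*(1 - 1 - 1*1)/1) = 4*(-19*(1 - 1 - 1)) = 4*(-19*(-1)) = 4*19 = 76)
k - U(-127, -80) = 76 - 2/(-5 - 127) = 76 - 2/(-132) = 76 - 2*(-1)/132 = 76 - 1*(-1/66) = 76 + 1/66 = 5017/66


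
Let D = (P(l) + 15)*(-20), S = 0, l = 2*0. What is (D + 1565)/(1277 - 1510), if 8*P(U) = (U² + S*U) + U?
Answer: -1265/233 ≈ -5.4292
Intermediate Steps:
l = 0
P(U) = U/8 + U²/8 (P(U) = ((U² + 0*U) + U)/8 = ((U² + 0) + U)/8 = (U² + U)/8 = (U + U²)/8 = U/8 + U²/8)
D = -300 (D = ((⅛)*0*(1 + 0) + 15)*(-20) = ((⅛)*0*1 + 15)*(-20) = (0 + 15)*(-20) = 15*(-20) = -300)
(D + 1565)/(1277 - 1510) = (-300 + 1565)/(1277 - 1510) = 1265/(-233) = 1265*(-1/233) = -1265/233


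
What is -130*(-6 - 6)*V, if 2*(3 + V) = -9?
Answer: -11700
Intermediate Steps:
V = -15/2 (V = -3 + (½)*(-9) = -3 - 9/2 = -15/2 ≈ -7.5000)
-130*(-6 - 6)*V = -130*(-6 - 6)*(-15)/2 = -(-1560)*(-15)/2 = -130*90 = -11700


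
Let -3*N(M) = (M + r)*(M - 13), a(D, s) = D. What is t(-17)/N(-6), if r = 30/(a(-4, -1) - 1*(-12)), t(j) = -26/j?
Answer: -104/969 ≈ -0.10733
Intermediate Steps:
r = 15/4 (r = 30/(-4 - 1*(-12)) = 30/(-4 + 12) = 30/8 = 30*(⅛) = 15/4 ≈ 3.7500)
N(M) = -(-13 + M)*(15/4 + M)/3 (N(M) = -(M + 15/4)*(M - 13)/3 = -(15/4 + M)*(-13 + M)/3 = -(-13 + M)*(15/4 + M)/3)
t(-17)/N(-6) = (-26/(-17))/(65/4 - ⅓*(-6)² + (37/12)*(-6)) = (-26*(-1/17))/(65/4 - ⅓*36 - 37/2) = 26/(17*(65/4 - 12 - 37/2)) = 26/(17*(-57/4)) = (26/17)*(-4/57) = -104/969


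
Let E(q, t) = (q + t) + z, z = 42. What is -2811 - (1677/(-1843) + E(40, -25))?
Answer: -5284047/1843 ≈ -2867.1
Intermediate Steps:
E(q, t) = 42 + q + t (E(q, t) = (q + t) + 42 = 42 + q + t)
-2811 - (1677/(-1843) + E(40, -25)) = -2811 - (1677/(-1843) + (42 + 40 - 25)) = -2811 - (1677*(-1/1843) + 57) = -2811 - (-1677/1843 + 57) = -2811 - 1*103374/1843 = -2811 - 103374/1843 = -5284047/1843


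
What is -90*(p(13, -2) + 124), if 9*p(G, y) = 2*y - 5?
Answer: -11070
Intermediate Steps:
p(G, y) = -5/9 + 2*y/9 (p(G, y) = (2*y - 5)/9 = (-5 + 2*y)/9 = -5/9 + 2*y/9)
-90*(p(13, -2) + 124) = -90*((-5/9 + (2/9)*(-2)) + 124) = -90*((-5/9 - 4/9) + 124) = -90*(-1 + 124) = -90*123 = -11070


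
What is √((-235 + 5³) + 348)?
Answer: √238 ≈ 15.427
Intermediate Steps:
√((-235 + 5³) + 348) = √((-235 + 125) + 348) = √(-110 + 348) = √238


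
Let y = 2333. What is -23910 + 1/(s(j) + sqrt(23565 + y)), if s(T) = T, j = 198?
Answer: -159073131/6653 - sqrt(25898)/13306 ≈ -23910.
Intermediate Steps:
-23910 + 1/(s(j) + sqrt(23565 + y)) = -23910 + 1/(198 + sqrt(23565 + 2333)) = -23910 + 1/(198 + sqrt(25898))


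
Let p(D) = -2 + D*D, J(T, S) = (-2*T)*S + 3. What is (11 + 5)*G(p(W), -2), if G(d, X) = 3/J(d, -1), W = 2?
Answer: 48/7 ≈ 6.8571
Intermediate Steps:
J(T, S) = 3 - 2*S*T (J(T, S) = -2*S*T + 3 = 3 - 2*S*T)
p(D) = -2 + D²
G(d, X) = 3/(3 + 2*d) (G(d, X) = 3/(3 - 2*(-1)*d) = 3/(3 + 2*d))
(11 + 5)*G(p(W), -2) = (11 + 5)*(3/(3 + 2*(-2 + 2²))) = 16*(3/(3 + 2*(-2 + 4))) = 16*(3/(3 + 2*2)) = 16*(3/(3 + 4)) = 16*(3/7) = 48/7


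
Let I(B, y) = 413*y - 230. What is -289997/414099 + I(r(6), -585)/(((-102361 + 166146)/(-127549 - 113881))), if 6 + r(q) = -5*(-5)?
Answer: 4835531699084461/5282660943 ≈ 9.1536e+5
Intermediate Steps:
r(q) = 19 (r(q) = -6 - 5*(-5) = -6 + 25 = 19)
I(B, y) = -230 + 413*y
-289997/414099 + I(r(6), -585)/(((-102361 + 166146)/(-127549 - 113881))) = -289997/414099 + (-230 + 413*(-585))/(((-102361 + 166146)/(-127549 - 113881))) = -289997*1/414099 + (-230 - 241605)/((63785/(-241430))) = -289997/414099 - 241835/(63785*(-1/241430)) = -289997/414099 - 241835/(-12757/48286) = -289997/414099 - 241835*(-48286/12757) = -289997/414099 + 11677244810/12757 = 4835531699084461/5282660943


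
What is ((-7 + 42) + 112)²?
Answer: 21609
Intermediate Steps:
((-7 + 42) + 112)² = (35 + 112)² = 147² = 21609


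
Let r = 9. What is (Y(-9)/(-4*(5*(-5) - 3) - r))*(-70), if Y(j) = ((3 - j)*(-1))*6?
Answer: 5040/103 ≈ 48.932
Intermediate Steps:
Y(j) = -18 + 6*j (Y(j) = (-3 + j)*6 = -18 + 6*j)
(Y(-9)/(-4*(5*(-5) - 3) - r))*(-70) = ((-18 + 6*(-9))/(-4*(5*(-5) - 3) - 1*9))*(-70) = ((-18 - 54)/(-4*(-25 - 3) - 9))*(-70) = -72/(-4*(-28) - 9)*(-70) = -72/(112 - 9)*(-70) = -72/103*(-70) = 5040/103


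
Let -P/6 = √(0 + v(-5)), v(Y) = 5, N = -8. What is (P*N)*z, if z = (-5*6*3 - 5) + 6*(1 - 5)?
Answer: -5712*√5 ≈ -12772.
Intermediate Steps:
P = -6*√5 (P = -6*√(0 + 5) = -6*√5 ≈ -13.416)
z = -119 (z = (-30*3 - 5) + 6*(-4) = (-90 - 5) - 24 = -95 - 24 = -119)
(P*N)*z = (-6*√5*(-8))*(-119) = (48*√5)*(-119) = -5712*√5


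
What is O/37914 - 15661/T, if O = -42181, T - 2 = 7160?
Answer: -223967869/67885017 ≈ -3.2992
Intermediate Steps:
T = 7162 (T = 2 + 7160 = 7162)
O/37914 - 15661/T = -42181/37914 - 15661/7162 = -223967869/67885017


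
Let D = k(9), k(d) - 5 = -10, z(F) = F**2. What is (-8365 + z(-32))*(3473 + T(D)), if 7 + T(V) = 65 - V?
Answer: -25957776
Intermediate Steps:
k(d) = -5 (k(d) = 5 - 10 = -5)
D = -5
T(V) = 58 - V (T(V) = -7 + (65 - V) = 58 - V)
(-8365 + z(-32))*(3473 + T(D)) = (-8365 + (-32)**2)*(3473 + (58 - 1*(-5))) = (-8365 + 1024)*(3473 + (58 + 5)) = -7341*(3473 + 63) = -7341*3536 = -25957776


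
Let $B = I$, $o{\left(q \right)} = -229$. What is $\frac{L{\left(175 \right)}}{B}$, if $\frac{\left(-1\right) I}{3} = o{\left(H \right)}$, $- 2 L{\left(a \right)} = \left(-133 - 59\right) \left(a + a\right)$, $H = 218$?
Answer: $\frac{11200}{229} \approx 48.908$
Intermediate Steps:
$L{\left(a \right)} = 192 a$ ($L{\left(a \right)} = - \frac{\left(-133 - 59\right) \left(a + a\right)}{2} = - \frac{\left(-192\right) 2 a}{2} = - \frac{\left(-384\right) a}{2} = 192 a$)
$I = 687$ ($I = \left(-3\right) \left(-229\right) = 687$)
$B = 687$
$\frac{L{\left(175 \right)}}{B} = \frac{192 \cdot 175}{687} = 33600 \cdot \frac{1}{687} = \frac{11200}{229}$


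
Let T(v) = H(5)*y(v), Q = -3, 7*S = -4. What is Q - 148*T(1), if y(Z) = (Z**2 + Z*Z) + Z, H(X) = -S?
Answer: -1797/7 ≈ -256.71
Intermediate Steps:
S = -4/7 (S = (1/7)*(-4) = -4/7 ≈ -0.57143)
H(X) = 4/7 (H(X) = -1*(-4/7) = 4/7)
y(Z) = Z + 2*Z**2 (y(Z) = (Z**2 + Z**2) + Z = 2*Z**2 + Z = Z + 2*Z**2)
T(v) = 4*v*(1 + 2*v)/7 (T(v) = 4*(v*(1 + 2*v))/7 = 4*v*(1 + 2*v)/7)
Q - 148*T(1) = -3 - 592*(1 + 2*1)/7 = -3 - 592*(1 + 2)/7 = -3 - 592*3/7 = -3 - 148*12/7 = -3 - 1776/7 = -1797/7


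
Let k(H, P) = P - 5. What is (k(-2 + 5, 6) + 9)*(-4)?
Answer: -40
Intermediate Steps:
k(H, P) = -5 + P
(k(-2 + 5, 6) + 9)*(-4) = ((-5 + 6) + 9)*(-4) = (1 + 9)*(-4) = 10*(-4) = -40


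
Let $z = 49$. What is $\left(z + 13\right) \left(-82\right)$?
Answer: $-5084$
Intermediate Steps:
$\left(z + 13\right) \left(-82\right) = \left(49 + 13\right) \left(-82\right) = 62 \left(-82\right) = -5084$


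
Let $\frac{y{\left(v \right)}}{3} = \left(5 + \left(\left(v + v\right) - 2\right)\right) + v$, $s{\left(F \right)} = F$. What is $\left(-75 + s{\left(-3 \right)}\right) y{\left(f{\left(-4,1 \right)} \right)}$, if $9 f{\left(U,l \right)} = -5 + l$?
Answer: $-390$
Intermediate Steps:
$f{\left(U,l \right)} = - \frac{5}{9} + \frac{l}{9}$ ($f{\left(U,l \right)} = \frac{-5 + l}{9} = - \frac{5}{9} + \frac{l}{9}$)
$y{\left(v \right)} = 9 + 9 v$ ($y{\left(v \right)} = 3 \left(\left(5 + \left(\left(v + v\right) - 2\right)\right) + v\right) = 3 \left(\left(5 + \left(2 v - 2\right)\right) + v\right) = 3 \left(\left(5 + \left(-2 + 2 v\right)\right) + v\right) = 3 \left(\left(3 + 2 v\right) + v\right) = 3 \left(3 + 3 v\right) = 9 + 9 v$)
$\left(-75 + s{\left(-3 \right)}\right) y{\left(f{\left(-4,1 \right)} \right)} = \left(-75 - 3\right) \left(9 + 9 \left(- \frac{5}{9} + \frac{1}{9} \cdot 1\right)\right) = - 78 \left(9 + 9 \left(- \frac{5}{9} + \frac{1}{9}\right)\right) = - 78 \left(9 + 9 \left(- \frac{4}{9}\right)\right) = - 78 \left(9 - 4\right) = \left(-78\right) 5 = -390$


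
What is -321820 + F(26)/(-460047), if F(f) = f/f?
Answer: -148052325541/460047 ≈ -3.2182e+5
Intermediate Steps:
F(f) = 1
-321820 + F(26)/(-460047) = -321820 + 1/(-460047) = -321820 + 1*(-1/460047) = -321820 - 1/460047 = -148052325541/460047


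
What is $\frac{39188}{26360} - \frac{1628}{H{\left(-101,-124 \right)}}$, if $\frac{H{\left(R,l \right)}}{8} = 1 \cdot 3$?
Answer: $- \frac{655837}{9885} \approx -66.347$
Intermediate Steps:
$H{\left(R,l \right)} = 24$ ($H{\left(R,l \right)} = 8 \cdot 1 \cdot 3 = 8 \cdot 3 = 24$)
$\frac{39188}{26360} - \frac{1628}{H{\left(-101,-124 \right)}} = \frac{39188}{26360} - \frac{1628}{24} = 39188 \cdot \frac{1}{26360} - \frac{407}{6} = \frac{9797}{6590} - \frac{407}{6} = - \frac{655837}{9885}$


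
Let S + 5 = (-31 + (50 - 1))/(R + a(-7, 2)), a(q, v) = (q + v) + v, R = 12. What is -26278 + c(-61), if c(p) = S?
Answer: -26281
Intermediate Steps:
a(q, v) = q + 2*v
S = -3 (S = -5 + (-31 + (50 - 1))/(12 + (-7 + 2*2)) = -5 + (-31 + 49)/(12 + (-7 + 4)) = -5 + 18/(12 - 3) = -5 + 18/9 = -5 + 18*(⅑) = -5 + 2 = -3)
c(p) = -3
-26278 + c(-61) = -26278 - 3 = -26281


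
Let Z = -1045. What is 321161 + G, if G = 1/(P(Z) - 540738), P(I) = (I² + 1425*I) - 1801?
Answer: 301775400878/939639 ≈ 3.2116e+5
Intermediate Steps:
P(I) = -1801 + I² + 1425*I
G = -1/939639 (G = 1/((-1801 + (-1045)² + 1425*(-1045)) - 540738) = 1/((-1801 + 1092025 - 1489125) - 540738) = 1/(-398901 - 540738) = 1/(-939639) = -1/939639 ≈ -1.0642e-6)
321161 + G = 321161 - 1/939639 = 301775400878/939639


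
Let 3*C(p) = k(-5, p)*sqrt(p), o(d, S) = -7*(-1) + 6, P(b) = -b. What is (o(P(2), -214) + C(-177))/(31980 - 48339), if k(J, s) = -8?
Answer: -13/16359 + 8*I*sqrt(177)/49077 ≈ -0.00079467 + 0.0021687*I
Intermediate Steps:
o(d, S) = 13 (o(d, S) = 7 + 6 = 13)
C(p) = -8*sqrt(p)/3 (C(p) = (-8*sqrt(p))/3 = -8*sqrt(p)/3)
(o(P(2), -214) + C(-177))/(31980 - 48339) = (13 - 8*I*sqrt(177)/3)/(31980 - 48339) = (13 - 8*I*sqrt(177)/3)/(-16359) = (13 - 8*I*sqrt(177)/3)*(-1/16359) = -13/16359 + 8*I*sqrt(177)/49077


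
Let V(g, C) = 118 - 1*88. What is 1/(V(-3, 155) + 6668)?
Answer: 1/6698 ≈ 0.00014930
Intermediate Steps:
V(g, C) = 30 (V(g, C) = 118 - 88 = 30)
1/(V(-3, 155) + 6668) = 1/(30 + 6668) = 1/6698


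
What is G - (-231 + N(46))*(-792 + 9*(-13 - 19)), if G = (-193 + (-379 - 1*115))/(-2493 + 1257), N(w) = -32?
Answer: -117024251/412 ≈ -2.8404e+5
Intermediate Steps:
G = 229/412 (G = (-193 + (-379 - 115))/(-1236) = (-193 - 494)*(-1/1236) = -687*(-1/1236) = 229/412 ≈ 0.55583)
G - (-231 + N(46))*(-792 + 9*(-13 - 19)) = 229/412 - (-231 - 32)*(-792 + 9*(-13 - 19)) = 229/412 - (-263)*(-792 + 9*(-32)) = 229/412 - (-263)*(-792 - 288) = 229/412 - (-263)*(-1080) = 229/412 - 1*284040 = 229/412 - 284040 = -117024251/412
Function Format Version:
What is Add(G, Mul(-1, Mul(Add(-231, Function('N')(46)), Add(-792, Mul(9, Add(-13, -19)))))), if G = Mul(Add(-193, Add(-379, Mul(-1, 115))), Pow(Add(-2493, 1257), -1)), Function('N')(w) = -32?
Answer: Rational(-117024251, 412) ≈ -2.8404e+5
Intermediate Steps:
G = Rational(229, 412) (G = Mul(Add(-193, Add(-379, -115)), Pow(-1236, -1)) = Mul(Add(-193, -494), Rational(-1, 1236)) = Mul(-687, Rational(-1, 1236)) = Rational(229, 412) ≈ 0.55583)
Add(G, Mul(-1, Mul(Add(-231, Function('N')(46)), Add(-792, Mul(9, Add(-13, -19)))))) = Add(Rational(229, 412), Mul(-1, Mul(Add(-231, -32), Add(-792, Mul(9, Add(-13, -19)))))) = Add(Rational(229, 412), Mul(-1, Mul(-263, Add(-792, Mul(9, -32))))) = Add(Rational(229, 412), Mul(-1, Mul(-263, Add(-792, -288)))) = Add(Rational(229, 412), Mul(-1, Mul(-263, -1080))) = Add(Rational(229, 412), Mul(-1, 284040)) = Add(Rational(229, 412), -284040) = Rational(-117024251, 412)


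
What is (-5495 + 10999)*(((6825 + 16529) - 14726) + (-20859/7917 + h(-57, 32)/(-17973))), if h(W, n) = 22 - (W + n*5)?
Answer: 250192106695936/5270083 ≈ 4.7474e+7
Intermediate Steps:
h(W, n) = 22 - W - 5*n (h(W, n) = 22 - (W + 5*n) = 22 + (-W - 5*n) = 22 - W - 5*n)
(-5495 + 10999)*(((6825 + 16529) - 14726) + (-20859/7917 + h(-57, 32)/(-17973))) = (-5495 + 10999)*(((6825 + 16529) - 14726) + (-20859/7917 + (22 - 1*(-57) - 5*32)/(-17973))) = 5504*((23354 - 14726) + (-20859*1/7917 + (22 + 57 - 160)*(-1/17973))) = 5504*(8628 + (-6953/2639 - 81*(-1/17973))) = 5504*(8628 + (-6953/2639 + 9/1997)) = 5504*(8628 - 13861390/5270083) = 5504*(45456414734/5270083) = 250192106695936/5270083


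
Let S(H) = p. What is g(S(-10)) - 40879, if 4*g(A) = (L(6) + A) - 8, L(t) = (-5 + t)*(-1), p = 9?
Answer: -40879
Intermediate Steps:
S(H) = 9
L(t) = 5 - t
g(A) = -9/4 + A/4 (g(A) = (((5 - 1*6) + A) - 8)/4 = (((5 - 6) + A) - 8)/4 = ((-1 + A) - 8)/4 = (-9 + A)/4 = -9/4 + A/4)
g(S(-10)) - 40879 = (-9/4 + (1/4)*9) - 40879 = (-9/4 + 9/4) - 40879 = 0 - 40879 = -40879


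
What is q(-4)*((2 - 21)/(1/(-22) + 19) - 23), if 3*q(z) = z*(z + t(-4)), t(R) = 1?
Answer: -40036/417 ≈ -96.010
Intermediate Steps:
q(z) = z*(1 + z)/3 (q(z) = (z*(z + 1))/3 = (z*(1 + z))/3 = z*(1 + z)/3)
q(-4)*((2 - 21)/(1/(-22) + 19) - 23) = ((1/3)*(-4)*(1 - 4))*((2 - 21)/(1/(-22) + 19) - 23) = ((1/3)*(-4)*(-3))*(-19/(-1/22 + 19) - 23) = 4*(-19/417/22 - 23) = 4*(-19*22/417 - 23) = 4*(-418/417 - 23) = 4*(-10009/417) = -40036/417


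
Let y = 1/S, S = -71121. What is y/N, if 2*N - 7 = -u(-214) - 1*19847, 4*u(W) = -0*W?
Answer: 1/705520320 ≈ 1.4174e-9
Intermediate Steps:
u(W) = 0 (u(W) = (-0*W)/4 = (-5*0)/4 = (1/4)*0 = 0)
y = -1/71121 (y = 1/(-71121) = -1/71121 ≈ -1.4061e-5)
N = -9920 (N = 7/2 + (-1*0 - 1*19847)/2 = 7/2 + (0 - 19847)/2 = 7/2 + (1/2)*(-19847) = 7/2 - 19847/2 = -9920)
y/N = -1/71121/(-9920) = -1/71121*(-1/9920) = 1/705520320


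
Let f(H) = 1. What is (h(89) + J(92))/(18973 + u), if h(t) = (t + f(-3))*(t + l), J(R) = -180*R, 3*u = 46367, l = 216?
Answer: 16335/51643 ≈ 0.31631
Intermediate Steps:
u = 46367/3 (u = (⅓)*46367 = 46367/3 ≈ 15456.)
h(t) = (1 + t)*(216 + t) (h(t) = (t + 1)*(t + 216) = (1 + t)*(216 + t))
(h(89) + J(92))/(18973 + u) = ((216 + 89² + 217*89) - 180*92)/(18973 + 46367/3) = ((216 + 7921 + 19313) - 16560)/(103286/3) = (27450 - 16560)*(3/103286) = 10890*(3/103286) = 16335/51643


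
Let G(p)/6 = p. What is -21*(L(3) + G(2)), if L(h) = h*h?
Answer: -441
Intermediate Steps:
G(p) = 6*p
L(h) = h²
-21*(L(3) + G(2)) = -21*(3² + 6*2) = -21*(9 + 12) = -21*21 = -441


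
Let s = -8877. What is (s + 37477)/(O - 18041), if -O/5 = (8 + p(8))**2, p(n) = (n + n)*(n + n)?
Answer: -28600/366521 ≈ -0.078031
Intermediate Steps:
p(n) = 4*n**2 (p(n) = (2*n)*(2*n) = 4*n**2)
O = -348480 (O = -5*(8 + 4*8**2)**2 = -5*(8 + 4*64)**2 = -5*(8 + 256)**2 = -5*264**2 = -5*69696 = -348480)
(s + 37477)/(O - 18041) = (-8877 + 37477)/(-348480 - 18041) = 28600/(-366521) = 28600*(-1/366521) = -28600/366521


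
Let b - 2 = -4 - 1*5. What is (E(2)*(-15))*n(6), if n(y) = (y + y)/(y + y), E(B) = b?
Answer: 105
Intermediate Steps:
b = -7 (b = 2 + (-4 - 1*5) = 2 + (-4 - 5) = 2 - 9 = -7)
E(B) = -7
n(y) = 1 (n(y) = (2*y)/((2*y)) = (2*y)*(1/(2*y)) = 1)
(E(2)*(-15))*n(6) = -7*(-15)*1 = 105*1 = 105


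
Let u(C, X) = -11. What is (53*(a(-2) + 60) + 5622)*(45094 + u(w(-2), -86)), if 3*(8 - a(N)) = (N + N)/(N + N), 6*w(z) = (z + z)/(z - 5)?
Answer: 1245417875/3 ≈ 4.1514e+8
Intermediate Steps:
w(z) = z/(3*(-5 + z)) (w(z) = ((z + z)/(z - 5))/6 = ((2*z)/(-5 + z))/6 = (2*z/(-5 + z))/6 = z/(3*(-5 + z)))
a(N) = 23/3 (a(N) = 8 - (N + N)/(3*(N + N)) = 8 - 2*N/(3*(2*N)) = 8 - 2*N*1/(2*N)/3 = 8 - ⅓*1 = 8 - ⅓ = 23/3)
(53*(a(-2) + 60) + 5622)*(45094 + u(w(-2), -86)) = (53*(23/3 + 60) + 5622)*(45094 - 11) = (53*(203/3) + 5622)*45083 = (10759/3 + 5622)*45083 = (27625/3)*45083 = 1245417875/3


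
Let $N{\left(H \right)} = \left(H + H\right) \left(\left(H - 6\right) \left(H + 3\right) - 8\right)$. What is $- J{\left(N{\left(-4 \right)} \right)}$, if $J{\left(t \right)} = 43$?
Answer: $-43$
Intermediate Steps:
$N{\left(H \right)} = 2 H \left(-8 + \left(-6 + H\right) \left(3 + H\right)\right)$ ($N{\left(H \right)} = 2 H \left(\left(-6 + H\right) \left(3 + H\right) - 8\right) = 2 H \left(-8 + \left(-6 + H\right) \left(3 + H\right)\right)$)
$- J{\left(N{\left(-4 \right)} \right)} = \left(-1\right) 43 = -43$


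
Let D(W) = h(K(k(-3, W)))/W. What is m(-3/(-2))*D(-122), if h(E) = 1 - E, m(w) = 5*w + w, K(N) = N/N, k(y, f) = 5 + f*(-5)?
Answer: 0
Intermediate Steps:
k(y, f) = 5 - 5*f
K(N) = 1
m(w) = 6*w
D(W) = 0 (D(W) = (1 - 1*1)/W = (1 - 1)/W = 0/W = 0)
m(-3/(-2))*D(-122) = (6*(-3/(-2)))*0 = (6*(-3*(-½)))*0 = (6*(3/2))*0 = 9*0 = 0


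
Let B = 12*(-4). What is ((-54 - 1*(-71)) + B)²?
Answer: 961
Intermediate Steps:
B = -48
((-54 - 1*(-71)) + B)² = ((-54 - 1*(-71)) - 48)² = ((-54 + 71) - 48)² = (17 - 48)² = (-31)² = 961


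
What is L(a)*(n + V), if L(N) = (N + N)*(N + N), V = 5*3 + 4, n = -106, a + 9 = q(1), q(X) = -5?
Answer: -68208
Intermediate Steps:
a = -14 (a = -9 - 5 = -14)
V = 19 (V = 15 + 4 = 19)
L(N) = 4*N² (L(N) = (2*N)*(2*N) = 4*N²)
L(a)*(n + V) = (4*(-14)²)*(-106 + 19) = (4*196)*(-87) = 784*(-87) = -68208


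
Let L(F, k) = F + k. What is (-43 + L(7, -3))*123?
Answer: -4797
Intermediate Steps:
(-43 + L(7, -3))*123 = (-43 + (7 - 3))*123 = (-43 + 4)*123 = -39*123 = -4797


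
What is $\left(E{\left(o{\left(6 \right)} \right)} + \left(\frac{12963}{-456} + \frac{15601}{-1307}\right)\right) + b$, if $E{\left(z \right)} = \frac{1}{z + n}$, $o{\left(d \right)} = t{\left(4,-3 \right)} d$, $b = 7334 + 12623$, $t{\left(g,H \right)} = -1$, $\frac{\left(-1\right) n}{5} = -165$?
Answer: $\frac{3240552690295}{162705816} \approx 19917.0$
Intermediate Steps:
$n = 825$ ($n = \left(-5\right) \left(-165\right) = 825$)
$b = 19957$
$o{\left(d \right)} = - d$
$E{\left(z \right)} = \frac{1}{825 + z}$ ($E{\left(z \right)} = \frac{1}{z + 825} = \frac{1}{825 + z}$)
$\left(E{\left(o{\left(6 \right)} \right)} + \left(\frac{12963}{-456} + \frac{15601}{-1307}\right)\right) + b = \left(\frac{1}{825 - 6} + \left(\frac{12963}{-456} + \frac{15601}{-1307}\right)\right) + 19957 = \left(\frac{1}{825 - 6} + \left(12963 \left(- \frac{1}{456}\right) + 15601 \left(- \frac{1}{1307}\right)\right)\right) + 19957 = \left(\frac{1}{819} - \frac{8018899}{198664}\right) + 19957 = - \frac{6567279617}{162705816} + 19957 = \frac{3240552690295}{162705816}$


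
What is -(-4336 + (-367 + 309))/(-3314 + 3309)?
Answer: -4394/5 ≈ -878.80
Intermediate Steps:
-(-4336 + (-367 + 309))/(-3314 + 3309) = -(-4336 - 58)/(-5) = -(-4394)*(-1)/5 = -1*4394/5 = -4394/5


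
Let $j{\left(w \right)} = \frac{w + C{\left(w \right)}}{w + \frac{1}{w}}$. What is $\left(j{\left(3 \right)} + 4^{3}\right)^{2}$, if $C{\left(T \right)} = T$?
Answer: $\frac{108241}{25} \approx 4329.6$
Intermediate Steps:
$j{\left(w \right)} = \frac{2 w}{w + \frac{1}{w}}$ ($j{\left(w \right)} = \frac{w + w}{w + \frac{1}{w}} = \frac{2 w}{w + \frac{1}{w}}$)
$\left(j{\left(3 \right)} + 4^{3}\right)^{2} = \left(\frac{2 \cdot 3^{2}}{1 + 3^{2}} + 4^{3}\right)^{2} = \left(2 \cdot 9 \frac{1}{1 + 9} + 64\right)^{2} = \left(2 \cdot 9 \cdot \frac{1}{10} + 64\right)^{2} = \left(\frac{9}{5} + 64\right)^{2} = \left(\frac{329}{5}\right)^{2} = \frac{108241}{25}$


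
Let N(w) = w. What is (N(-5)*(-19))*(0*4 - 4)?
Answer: -380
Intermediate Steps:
(N(-5)*(-19))*(0*4 - 4) = (-5*(-19))*(0*4 - 4) = 95*(0 - 4) = 95*(-4) = -380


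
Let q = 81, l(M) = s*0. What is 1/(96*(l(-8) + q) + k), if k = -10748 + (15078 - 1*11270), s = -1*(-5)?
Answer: 1/836 ≈ 0.0011962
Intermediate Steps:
s = 5
l(M) = 0 (l(M) = 5*0 = 0)
k = -6940 (k = -10748 + (15078 - 11270) = -10748 + 3808 = -6940)
1/(96*(l(-8) + q) + k) = 1/(96*(0 + 81) - 6940) = 1/(96*81 - 6940) = 1/(7776 - 6940) = 1/836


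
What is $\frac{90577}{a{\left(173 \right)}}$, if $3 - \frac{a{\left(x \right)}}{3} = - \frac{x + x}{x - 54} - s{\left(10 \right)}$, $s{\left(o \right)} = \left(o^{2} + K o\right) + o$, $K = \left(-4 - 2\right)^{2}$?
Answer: $\frac{10778663}{169899} \approx 63.442$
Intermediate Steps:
$K = 36$ ($K = \left(-6\right)^{2} = 36$)
$s{\left(o \right)} = o^{2} + 37 o$ ($s{\left(o \right)} = \left(o^{2} + 36 o\right) + o = o^{2} + 37 o$)
$a{\left(x \right)} = 1419 + \frac{6 x}{-54 + x}$ ($a{\left(x \right)} = 9 - 3 \left(- \frac{x + x}{x - 54} - 10 \left(37 + 10\right)\right) = 9 - 3 \left(- \frac{2 x}{-54 + x} - 10 \cdot 47\right) = 9 - 3 \left(- \frac{2 x}{-54 + x} - 470\right) = 9 - 3 \left(-470 - \frac{2 x}{-54 + x}\right) = 9 + \left(1410 + \frac{6 x}{-54 + x}\right) = 1419 + \frac{6 x}{-54 + x}$)
$\frac{90577}{a{\left(173 \right)}} = \frac{90577}{3 \frac{1}{-54 + 173} \left(-25542 + 475 \cdot 173\right)} = \frac{90577}{3 \cdot \frac{1}{119} \left(-25542 + 82175\right)} = \frac{90577}{3 \cdot \frac{1}{119} \cdot 56633} = \frac{90577}{\frac{169899}{119}} = 90577 \cdot \frac{119}{169899} = \frac{10778663}{169899}$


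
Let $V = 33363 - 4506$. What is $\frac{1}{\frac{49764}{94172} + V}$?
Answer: $\frac{1811}{52260984} \approx 3.4653 \cdot 10^{-5}$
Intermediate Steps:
$V = 28857$
$\frac{1}{\frac{49764}{94172} + V} = \frac{1}{\frac{49764}{94172} + 28857} = \frac{1}{49764 \cdot \frac{1}{94172} + 28857} = \frac{1}{\frac{957}{1811} + 28857} = \frac{1}{\frac{52260984}{1811}} = \frac{1811}{52260984}$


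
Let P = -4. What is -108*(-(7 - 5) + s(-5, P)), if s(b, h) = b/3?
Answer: 396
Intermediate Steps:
s(b, h) = b/3 (s(b, h) = b*(1/3) = b/3)
-108*(-(7 - 5) + s(-5, P)) = -108*(-(7 - 5) + (1/3)*(-5)) = -108*(-1*2 - 5/3) = -108*(-2 - 5/3) = -108*(-11/3) = 396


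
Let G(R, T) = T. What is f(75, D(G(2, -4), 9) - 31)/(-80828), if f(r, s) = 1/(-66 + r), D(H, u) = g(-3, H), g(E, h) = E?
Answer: -1/727452 ≈ -1.3747e-6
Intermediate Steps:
D(H, u) = -3
f(75, D(G(2, -4), 9) - 31)/(-80828) = 1/((-66 + 75)*(-80828)) = -1/80828/9 = (1/9)*(-1/80828) = -1/727452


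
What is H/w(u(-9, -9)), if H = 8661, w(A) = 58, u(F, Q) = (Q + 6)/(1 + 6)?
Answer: 8661/58 ≈ 149.33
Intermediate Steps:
u(F, Q) = 6/7 + Q/7 (u(F, Q) = (6 + Q)/7 = (6 + Q)*(⅐) = 6/7 + Q/7)
H/w(u(-9, -9)) = 8661/58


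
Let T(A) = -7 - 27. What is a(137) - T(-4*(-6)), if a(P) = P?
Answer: 171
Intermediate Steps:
T(A) = -34
a(137) - T(-4*(-6)) = 137 - 1*(-34) = 137 + 34 = 171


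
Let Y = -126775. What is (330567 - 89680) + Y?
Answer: 114112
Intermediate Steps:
(330567 - 89680) + Y = (330567 - 89680) - 126775 = 240887 - 126775 = 114112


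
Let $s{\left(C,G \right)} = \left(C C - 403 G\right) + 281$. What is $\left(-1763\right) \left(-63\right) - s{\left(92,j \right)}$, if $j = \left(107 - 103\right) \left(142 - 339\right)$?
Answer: $-215240$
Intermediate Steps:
$j = -788$ ($j = 4 \left(-197\right) = -788$)
$s{\left(C,G \right)} = 281 + C^{2} - 403 G$ ($s{\left(C,G \right)} = \left(C^{2} - 403 G\right) + 281 = 281 + C^{2} - 403 G$)
$\left(-1763\right) \left(-63\right) - s{\left(92,j \right)} = \left(-1763\right) \left(-63\right) - \left(281 + 92^{2} - -317564\right) = 111069 - \left(281 + 8464 + 317564\right) = 111069 - 326309 = -215240$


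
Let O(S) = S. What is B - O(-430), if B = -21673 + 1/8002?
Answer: -169986485/8002 ≈ -21243.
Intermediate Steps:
B = -173427345/8002 (B = -21673 + 1/8002 = -173427345/8002 ≈ -21673.)
B - O(-430) = -173427345/8002 - 1*(-430) = -173427345/8002 + 430 = -169986485/8002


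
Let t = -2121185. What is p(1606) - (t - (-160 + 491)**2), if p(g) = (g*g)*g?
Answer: 4144483762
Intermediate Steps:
p(g) = g**3 (p(g) = g**2*g = g**3)
p(1606) - (t - (-160 + 491)**2) = 1606**3 - (-2121185 - (-160 + 491)**2) = 4142253016 - (-2121185 - 1*331**2) = 4142253016 - (-2121185 - 1*109561) = 4142253016 - (-2121185 - 109561) = 4142253016 - 1*(-2230746) = 4142253016 + 2230746 = 4144483762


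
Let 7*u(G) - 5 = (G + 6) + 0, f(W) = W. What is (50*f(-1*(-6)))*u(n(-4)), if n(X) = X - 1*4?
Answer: 900/7 ≈ 128.57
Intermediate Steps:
n(X) = -4 + X (n(X) = X - 4 = -4 + X)
u(G) = 11/7 + G/7 (u(G) = 5/7 + ((G + 6) + 0)/7 = 5/7 + ((6 + G) + 0)/7 = 5/7 + (6 + G)/7 = 5/7 + (6/7 + G/7) = 11/7 + G/7)
(50*f(-1*(-6)))*u(n(-4)) = (50*(-1*(-6)))*(11/7 + (-4 - 4)/7) = (50*6)*(11/7 + (1/7)*(-8)) = 300*(11/7 - 8/7) = 300*(3/7) = 900/7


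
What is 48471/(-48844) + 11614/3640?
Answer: 12213743/5556005 ≈ 2.1983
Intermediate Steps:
48471/(-48844) + 11614/3640 = 48471*(-1/48844) + 11614*(1/3640) = -48471/48844 + 5807/1820 = 12213743/5556005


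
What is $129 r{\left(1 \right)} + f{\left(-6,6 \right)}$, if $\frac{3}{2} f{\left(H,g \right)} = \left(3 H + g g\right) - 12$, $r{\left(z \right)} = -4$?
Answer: $-512$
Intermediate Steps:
$f{\left(H,g \right)} = -8 + 2 H + \frac{2 g^{2}}{3}$ ($f{\left(H,g \right)} = \frac{2 \left(\left(3 H + g g\right) - 12\right)}{3} = \frac{2 \left(\left(3 H + g^{2}\right) - 12\right)}{3} = \frac{2 \left(\left(g^{2} + 3 H\right) - 12\right)}{3} = \frac{2 \left(-12 + g^{2} + 3 H\right)}{3} = -8 + 2 H + \frac{2 g^{2}}{3}$)
$129 r{\left(1 \right)} + f{\left(-6,6 \right)} = 129 \left(-4\right) + \left(-8 + 2 \left(-6\right) + \frac{2 \cdot 6^{2}}{3}\right) = -516 - -4 = -516 + 4 = -512$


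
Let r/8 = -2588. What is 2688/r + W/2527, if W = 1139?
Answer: 524665/1634969 ≈ 0.32090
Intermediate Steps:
r = -20704 (r = 8*(-2588) = -20704)
2688/r + W/2527 = 2688/(-20704) + 1139/2527 = 2688*(-1/20704) + 1139*(1/2527) = -84/647 + 1139/2527 = 524665/1634969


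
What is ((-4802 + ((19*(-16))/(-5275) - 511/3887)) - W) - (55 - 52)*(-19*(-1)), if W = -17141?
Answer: 251827692973/20503925 ≈ 12282.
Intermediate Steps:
((-4802 + ((19*(-16))/(-5275) - 511/3887)) - W) - (55 - 52)*(-19*(-1)) = ((-4802 + ((19*(-16))/(-5275) - 511/3887)) - 1*(-17141)) - (55 - 52)*(-19*(-1)) = ((-4802 + (-304*(-1/5275) - 511*1/3887)) + 17141) - 3*19 = ((-4802 + (304/5275 - 511/3887)) + 17141) - 1*57 = ((-4802 - 1513877/20503925) + 17141) - 57 = (-98461361727/20503925 + 17141) - 57 = 252996416698/20503925 - 57 = 251827692973/20503925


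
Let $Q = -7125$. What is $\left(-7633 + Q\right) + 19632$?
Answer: $4874$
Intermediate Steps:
$\left(-7633 + Q\right) + 19632 = \left(-7633 - 7125\right) + 19632 = -14758 + 19632 = 4874$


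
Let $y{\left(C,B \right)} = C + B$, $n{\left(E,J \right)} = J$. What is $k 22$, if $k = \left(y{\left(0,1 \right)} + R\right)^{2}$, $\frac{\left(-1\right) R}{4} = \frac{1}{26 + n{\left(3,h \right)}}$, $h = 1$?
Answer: $\frac{11638}{729} \approx 15.964$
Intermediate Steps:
$y{\left(C,B \right)} = B + C$
$R = - \frac{4}{27}$ ($R = - \frac{4}{26 + 1} = - \frac{4}{27} \approx -0.14815$)
$k = \frac{529}{729}$ ($k = \left(\left(1 + 0\right) - \frac{4}{27}\right)^{2} = \left(1 - \frac{4}{27}\right)^{2} = \left(\frac{23}{27}\right)^{2} = \frac{529}{729} \approx 0.72565$)
$k 22 = \frac{529}{729} \cdot 22 = \frac{11638}{729}$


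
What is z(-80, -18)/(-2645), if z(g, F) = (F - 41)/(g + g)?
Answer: -59/423200 ≈ -0.00013941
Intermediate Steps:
z(g, F) = (-41 + F)/(2*g) (z(g, F) = (-41 + F)/((2*g)) = (-41 + F)*(1/(2*g)) = (-41 + F)/(2*g))
z(-80, -18)/(-2645) = ((1/2)*(-41 - 18)/(-80))/(-2645) = ((1/2)*(-1/80)*(-59))*(-1/2645) = (59/160)*(-1/2645) = -59/423200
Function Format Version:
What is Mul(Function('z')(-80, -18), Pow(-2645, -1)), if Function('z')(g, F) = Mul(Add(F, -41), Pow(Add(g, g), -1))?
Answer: Rational(-59, 423200) ≈ -0.00013941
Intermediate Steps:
Function('z')(g, F) = Mul(Rational(1, 2), Pow(g, -1), Add(-41, F)) (Function('z')(g, F) = Mul(Add(-41, F), Pow(Mul(2, g), -1)) = Mul(Add(-41, F), Mul(Rational(1, 2), Pow(g, -1))) = Mul(Rational(1, 2), Pow(g, -1), Add(-41, F)))
Mul(Function('z')(-80, -18), Pow(-2645, -1)) = Mul(Mul(Rational(1, 2), Pow(-80, -1), Add(-41, -18)), Pow(-2645, -1)) = Mul(Mul(Rational(1, 2), Rational(-1, 80), -59), Rational(-1, 2645)) = Mul(Rational(59, 160), Rational(-1, 2645)) = Rational(-59, 423200)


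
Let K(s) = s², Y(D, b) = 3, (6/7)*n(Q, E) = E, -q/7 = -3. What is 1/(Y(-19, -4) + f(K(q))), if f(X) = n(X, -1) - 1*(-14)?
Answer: 6/95 ≈ 0.063158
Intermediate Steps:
q = 21 (q = -7*(-3) = 21)
n(Q, E) = 7*E/6
f(X) = 77/6 (f(X) = (7/6)*(-1) - 1*(-14) = -7/6 + 14 = 77/6)
1/(Y(-19, -4) + f(K(q))) = 1/(3 + 77/6) = 1/(95/6) = 6/95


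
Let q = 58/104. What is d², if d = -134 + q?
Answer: 48149721/2704 ≈ 17807.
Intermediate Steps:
q = 29/52 (q = 58*(1/104) = 29/52 ≈ 0.55769)
d = -6939/52 (d = -134 + 29/52 = -6939/52 ≈ -133.44)
d² = (-6939/52)² = 48149721/2704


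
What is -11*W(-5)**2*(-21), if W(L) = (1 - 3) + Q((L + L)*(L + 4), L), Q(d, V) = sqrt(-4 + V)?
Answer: -1155 - 2772*I ≈ -1155.0 - 2772.0*I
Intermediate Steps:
W(L) = -2 + sqrt(-4 + L) (W(L) = (1 - 3) + sqrt(-4 + L) = -2 + sqrt(-4 + L))
-11*W(-5)**2*(-21) = -11*(-2 + sqrt(-4 - 5))**2*(-21) = -11*(-2 + sqrt(-9))**2*(-21) = -11*(-2 + 3*I)**2*(-21) = 231*(-2 + 3*I)**2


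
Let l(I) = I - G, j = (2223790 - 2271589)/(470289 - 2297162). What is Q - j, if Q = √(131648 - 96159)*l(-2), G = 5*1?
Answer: -47799/1826873 - 7*√35489 ≈ -1318.7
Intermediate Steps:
j = 47799/1826873 (j = -47799/(-1826873) = -47799*(-1/1826873) = 47799/1826873 ≈ 0.026164)
G = 5
l(I) = -5 + I (l(I) = I - 1*5 = I - 5 = -5 + I)
Q = -7*√35489 (Q = √(131648 - 96159)*(-5 - 2) = √35489*(-7) = -7*√35489 ≈ -1318.7)
Q - j = -7*√35489 - 1*47799/1826873 = -7*√35489 - 47799/1826873 = -47799/1826873 - 7*√35489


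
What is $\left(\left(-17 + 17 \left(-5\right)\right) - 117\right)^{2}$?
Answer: $47961$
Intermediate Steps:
$\left(\left(-17 + 17 \left(-5\right)\right) - 117\right)^{2} = \left(\left(-17 - 85\right) - 117\right)^{2} = \left(-102 - 117\right)^{2} = \left(-219\right)^{2} = 47961$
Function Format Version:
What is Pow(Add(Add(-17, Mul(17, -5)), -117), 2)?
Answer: 47961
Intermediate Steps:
Pow(Add(Add(-17, Mul(17, -5)), -117), 2) = Pow(Add(Add(-17, -85), -117), 2) = Pow(Add(-102, -117), 2) = Pow(-219, 2) = 47961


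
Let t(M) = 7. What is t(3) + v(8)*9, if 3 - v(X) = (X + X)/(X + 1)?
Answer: 18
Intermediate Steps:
v(X) = 3 - 2*X/(1 + X) (v(X) = 3 - (X + X)/(X + 1) = 3 - 2*X/(1 + X))
t(3) + v(8)*9 = 7 + ((3 + 8)/(1 + 8))*9 = 7 + (11/9)*9 = 7 + 11 = 18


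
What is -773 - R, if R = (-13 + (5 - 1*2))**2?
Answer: -873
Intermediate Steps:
R = 100 (R = (-13 + (5 - 2))**2 = (-13 + 3)**2 = (-10)**2 = 100)
-773 - R = -773 - 1*100 = -773 - 100 = -873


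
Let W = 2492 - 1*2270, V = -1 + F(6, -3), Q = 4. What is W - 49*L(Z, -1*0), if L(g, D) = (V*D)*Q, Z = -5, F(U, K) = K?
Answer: 222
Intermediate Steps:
V = -4 (V = -1 - 3 = -4)
L(g, D) = -16*D (L(g, D) = -4*D*4 = -16*D)
W = 222 (W = 2492 - 2270 = 222)
W - 49*L(Z, -1*0) = 222 - 49*(-(-16)*0) = 222 - 49*(-16*0) = 222 - 49*0 = 222 - 1*0 = 222 + 0 = 222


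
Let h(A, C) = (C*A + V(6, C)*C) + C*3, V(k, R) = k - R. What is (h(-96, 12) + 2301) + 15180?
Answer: 16293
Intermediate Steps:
h(A, C) = 3*C + A*C + C*(6 - C) (h(A, C) = (C*A + (6 - C)*C) + C*3 = (A*C + C*(6 - C)) + 3*C = 3*C + A*C + C*(6 - C))
(h(-96, 12) + 2301) + 15180 = (12*(9 - 96 - 1*12) + 2301) + 15180 = (12*(9 - 96 - 12) + 2301) + 15180 = (12*(-99) + 2301) + 15180 = (-1188 + 2301) + 15180 = 1113 + 15180 = 16293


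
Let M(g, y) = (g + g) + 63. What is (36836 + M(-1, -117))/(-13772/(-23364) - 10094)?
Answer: -19592307/5359601 ≈ -3.6556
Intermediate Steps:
M(g, y) = 63 + 2*g (M(g, y) = 2*g + 63 = 63 + 2*g)
(36836 + M(-1, -117))/(-13772/(-23364) - 10094) = (36836 + (63 + 2*(-1)))/(-13772/(-23364) - 10094) = (36836 + (63 - 2))/(-13772*(-1/23364) - 10094) = (36836 + 61)/(313/531 - 10094) = 36897/(-5359601/531) = 36897*(-531/5359601) = -19592307/5359601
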